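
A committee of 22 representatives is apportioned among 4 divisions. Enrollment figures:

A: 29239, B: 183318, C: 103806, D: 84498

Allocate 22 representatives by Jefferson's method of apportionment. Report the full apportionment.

Standard divisor 400861/22 ≈ 18220.955; standard quotas: A 1.605, B 10.061, C 5.697, D 4.637.
Rounding down gives 1, 10, 5, 4 = 20 seats, so the divisor must be adjusted.
With modified divisor 16800: modified quotas A 1.740, B 10.912, C 6.179, D 5.030.
Rounding down: A 1, B 10, C 6, D 5 (total 22).

A: 1, B: 10, C: 6, D: 5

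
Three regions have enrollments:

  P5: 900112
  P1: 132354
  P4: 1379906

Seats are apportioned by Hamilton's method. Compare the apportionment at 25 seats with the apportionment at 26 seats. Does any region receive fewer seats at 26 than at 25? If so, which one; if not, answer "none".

At 25 seats: P5 9, P1 2, P4 14.
At 26 seats: P5 10, P1 1, P4 15.
P1 drops from 2 to 1.

P1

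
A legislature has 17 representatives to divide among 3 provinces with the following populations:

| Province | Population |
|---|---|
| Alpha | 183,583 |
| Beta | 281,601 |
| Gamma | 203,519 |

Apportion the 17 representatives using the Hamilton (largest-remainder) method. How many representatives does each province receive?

Standard divisor: 668703 ÷ 17 ≈ 39335.471.
Standard quotas: Alpha 4.6671, Beta 7.1590, Gamma 5.1739.
Lower quotas: Alpha 4, Beta 7, Gamma 5 (sum 16, leaving 1 seat).
Remainders in descending order: Alpha 0.6671, Gamma 0.1739, Beta 0.1590.
Largest remainder: Alpha receives the extra seat.

Alpha 5; Beta 7; Gamma 5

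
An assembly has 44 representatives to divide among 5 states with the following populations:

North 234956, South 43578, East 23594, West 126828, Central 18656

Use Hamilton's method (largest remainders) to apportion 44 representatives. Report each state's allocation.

North 23, South 4, East 2, West 13, Central 2

Total 447612; standard divisor 447612/44 = 10173.
Standard quotas: North 23.0960, South 4.2837, East 2.3193, West 12.4671, Central 1.8339.
Lower quotas: North 23, South 4, East 2, West 12, Central 1 (sum 42, leaving 2 seats).
Remainders in descending order: Central 0.8339, West 0.4671, East 0.3193, South 0.2837, North 0.0960.
Largest remainders: Central, West receive the extra seats.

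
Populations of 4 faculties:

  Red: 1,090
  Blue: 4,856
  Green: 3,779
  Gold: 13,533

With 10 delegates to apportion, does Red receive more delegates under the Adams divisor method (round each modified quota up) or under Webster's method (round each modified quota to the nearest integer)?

Adams: Red 1, Blue 2, Green 2, Gold 5.
Webster: Red 0, Blue 2, Green 2, Gold 6.
Red gets 1 under Adams and 0 under Webster.

Adams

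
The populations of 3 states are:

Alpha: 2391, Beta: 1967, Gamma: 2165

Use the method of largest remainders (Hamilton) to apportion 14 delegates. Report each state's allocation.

Alpha: 5, Beta: 4, Gamma: 5

The standard divisor is 6523/14 ≈ 465.929.
Standard quotas: Alpha 5.132, Beta 4.222, Gamma 4.647.
Lower quotas: Alpha 5, Beta 4, Gamma 4 (sum 13, leaving 1 seat).
Remainders in descending order: Gamma 0.647, Beta 0.222, Alpha 0.132.
The surplus seat goes to Gamma.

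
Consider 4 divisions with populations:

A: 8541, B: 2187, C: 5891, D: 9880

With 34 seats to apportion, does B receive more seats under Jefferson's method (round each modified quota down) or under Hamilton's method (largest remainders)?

Hamilton

Jefferson: A 11, B 2, C 8, D 13.
Hamilton: A 11, B 3, C 7, D 13.
B gets 2 under Jefferson and 3 under Hamilton.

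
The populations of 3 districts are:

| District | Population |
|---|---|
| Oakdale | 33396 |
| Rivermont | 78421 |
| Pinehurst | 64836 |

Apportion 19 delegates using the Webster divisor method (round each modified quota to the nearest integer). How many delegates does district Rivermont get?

8

Standard divisor 176653/19 ≈ 9297.526; standard quotas: Oakdale 3.592, Rivermont 8.435, Pinehurst 6.973.
Rounding to the nearest integer gives Oakdale 4, Rivermont 8, Pinehurst 7 — total 19, matching the house size, so no adjustment is needed.
Rivermont receives 8.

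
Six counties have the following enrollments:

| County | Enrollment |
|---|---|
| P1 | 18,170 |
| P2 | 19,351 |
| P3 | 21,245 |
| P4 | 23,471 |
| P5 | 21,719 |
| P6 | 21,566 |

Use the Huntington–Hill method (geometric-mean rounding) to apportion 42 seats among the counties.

P1 6, P2 7, P3 7, P4 8, P5 7, P6 7

With divisor 2944: modified quotas P1 6.172, P2 6.573, P3 7.216, P4 7.972, P5 7.377, P6 7.325.
Geometric-mean thresholds: P1 √(6·7)=6.481, P2 √(6·7)=6.481, P3 √(7·8)=7.483, P4 √(7·8)=7.483, P5 √(7·8)=7.483, P6 √(7·8)=7.483.
Each quota rounded against its threshold gives P1 6, P2 7, P3 7, P4 8, P5 7, P6 7 (total 42).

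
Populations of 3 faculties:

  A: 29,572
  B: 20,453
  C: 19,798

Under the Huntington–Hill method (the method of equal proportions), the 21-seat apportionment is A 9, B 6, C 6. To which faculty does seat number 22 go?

Priority for the next seat is population ÷ (√(s·(s+1))).
Priorities: A 3117.162, B 3155.966, C 3054.898.
Highest priority: B.

B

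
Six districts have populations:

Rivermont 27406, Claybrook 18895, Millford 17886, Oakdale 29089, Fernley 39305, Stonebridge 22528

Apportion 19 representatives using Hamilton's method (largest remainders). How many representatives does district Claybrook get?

Standard divisor: 155109 ÷ 19 ≈ 8163.632.
Standard quotas: Rivermont 3.3571, Claybrook 2.3145, Millford 2.1909, Oakdale 3.5632, Fernley 4.8146, Stonebridge 2.7596.
Lower quotas: Rivermont 3, Claybrook 2, Millford 2, Oakdale 3, Fernley 4, Stonebridge 2 (sum 16, leaving 3 seats).
Remainders in descending order: Fernley 0.8146, Stonebridge 0.7596, Oakdale 0.5632, Rivermont 0.3571, Claybrook 0.3145, Millford 0.1909.
Largest remainders: Fernley, Stonebridge, Oakdale receive the extra seats.
Claybrook receives 2.

2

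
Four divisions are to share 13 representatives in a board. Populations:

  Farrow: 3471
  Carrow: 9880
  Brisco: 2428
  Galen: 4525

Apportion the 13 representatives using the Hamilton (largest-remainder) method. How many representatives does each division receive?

Total 20304; standard divisor 20304/13 ≈ 1561.846.
Standard quotas: Farrow 2.2224, Carrow 6.3258, Brisco 1.5546, Galen 2.8972.
Lower quotas: Farrow 2, Carrow 6, Brisco 1, Galen 2 (sum 11, leaving 2 seats).
Remainders in descending order: Galen 0.8972, Brisco 0.5546, Carrow 0.3258, Farrow 0.2224.
The surplus seats go to Galen, Brisco.

Farrow 2, Carrow 6, Brisco 2, Galen 3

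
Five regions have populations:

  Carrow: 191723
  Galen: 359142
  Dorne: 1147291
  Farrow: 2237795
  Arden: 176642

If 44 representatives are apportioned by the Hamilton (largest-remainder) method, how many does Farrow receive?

24

The standard divisor is 4112593/44 ≈ 93468.023.
Standard quotas: Carrow 2.0512, Galen 3.8424, Dorne 12.2747, Farrow 23.9418, Arden 1.8899.
Lower quotas: Carrow 2, Galen 3, Dorne 12, Farrow 23, Arden 1 (sum 41, leaving 3 seats).
Remainders in descending order: Farrow 0.9418, Arden 0.8899, Galen 0.8424, Dorne 0.2747, Carrow 0.0512.
Largest remainders: Farrow, Arden, Galen receive the extra seats.
Farrow receives 24.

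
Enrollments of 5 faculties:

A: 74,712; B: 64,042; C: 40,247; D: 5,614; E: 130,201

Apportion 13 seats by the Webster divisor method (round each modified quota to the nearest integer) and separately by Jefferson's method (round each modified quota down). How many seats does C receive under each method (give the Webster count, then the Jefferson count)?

2 and 1

Webster: A 3, B 3, C 2, D 0, E 5.
Jefferson: A 3, B 3, C 1, D 0, E 6.
C gets 2 under Webster and 1 under Jefferson.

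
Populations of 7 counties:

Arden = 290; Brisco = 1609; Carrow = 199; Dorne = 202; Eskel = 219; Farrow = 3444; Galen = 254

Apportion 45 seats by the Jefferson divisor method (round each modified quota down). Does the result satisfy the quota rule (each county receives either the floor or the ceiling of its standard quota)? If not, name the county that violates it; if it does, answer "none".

Standard quotas: Arden 2.099, Brisco 11.646, Carrow 1.440, Dorne 1.462, Eskel 1.585, Farrow 24.928, Galen 1.839.
Jefferson allocation: Arden 2, Brisco 12, Carrow 1, Dorne 1, Eskel 1, Farrow 27, Galen 1.
Farrow has quota 24.928 (lower 24, upper 25) but receives 27 — outside the quota interval.

Farrow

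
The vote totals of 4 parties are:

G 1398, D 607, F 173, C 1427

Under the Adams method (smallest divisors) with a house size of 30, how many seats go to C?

12

Standard divisor 3605/30 ≈ 120.167; standard quotas: G 11.634, D 5.051, F 1.440, C 11.875.
Rounding up gives 12, 6, 2, 12 = 32 seats, so the divisor must be adjusted.
With modified divisor 128: modified quotas G 10.922, D 4.742, F 1.352, C 11.148.
Rounding up: G 11, D 5, F 2, C 12 (total 30).
C receives 12.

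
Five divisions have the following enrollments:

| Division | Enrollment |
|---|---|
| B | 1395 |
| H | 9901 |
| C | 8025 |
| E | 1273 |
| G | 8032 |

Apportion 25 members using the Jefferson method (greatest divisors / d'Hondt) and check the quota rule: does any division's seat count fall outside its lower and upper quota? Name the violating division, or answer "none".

none

Standard quotas: B 1.218, H 8.647, C 7.008, E 1.112, G 7.015.
Jefferson allocation: B 1, H 9, C 7, E 1, G 7.
Every allocation lies between the lower and upper quota.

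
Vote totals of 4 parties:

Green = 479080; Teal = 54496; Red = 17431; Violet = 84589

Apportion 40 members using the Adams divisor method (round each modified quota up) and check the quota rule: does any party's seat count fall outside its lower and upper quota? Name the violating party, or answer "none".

Green

Standard quotas: Green 30.150, Teal 3.430, Red 1.097, Violet 5.323.
Adams allocation: Green 29, Teal 4, Red 2, Violet 5.
Green has quota 30.150 (lower 30, upper 31) but receives 29 — outside the quota interval.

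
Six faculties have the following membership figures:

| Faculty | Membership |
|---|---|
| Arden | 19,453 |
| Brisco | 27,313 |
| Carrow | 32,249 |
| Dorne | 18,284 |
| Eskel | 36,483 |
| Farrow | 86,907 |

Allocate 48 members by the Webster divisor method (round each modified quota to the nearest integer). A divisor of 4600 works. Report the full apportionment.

Arden 4; Brisco 6; Carrow 7; Dorne 4; Eskel 8; Farrow 19

With modified divisor 4600: modified quotas Arden 4.229, Brisco 5.938, Carrow 7.011, Dorne 3.975, Eskel 7.931, Farrow 18.893.
Rounding to the nearest integer: Arden 4, Brisco 6, Carrow 7, Dorne 4, Eskel 8, Farrow 19 (total 48).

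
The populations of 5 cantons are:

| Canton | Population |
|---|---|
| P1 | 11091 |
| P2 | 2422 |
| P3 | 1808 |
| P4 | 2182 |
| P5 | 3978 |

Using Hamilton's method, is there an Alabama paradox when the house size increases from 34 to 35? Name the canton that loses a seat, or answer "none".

none

At 34 seats: P1 18, P2 4, P3 3, P4 3, P5 6.
At 35 seats: P1 18, P2 4, P3 3, P4 4, P5 6.
No canton's allocation decreased.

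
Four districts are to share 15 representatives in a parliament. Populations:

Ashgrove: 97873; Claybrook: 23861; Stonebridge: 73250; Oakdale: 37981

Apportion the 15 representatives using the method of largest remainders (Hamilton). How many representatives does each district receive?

Ashgrove=6, Claybrook=2, Stonebridge=5, Oakdale=2

Standard divisor: 232965 ÷ 15 = 15531.
Standard quotas: Ashgrove 6.3018, Claybrook 1.5363, Stonebridge 4.7164, Oakdale 2.4455.
Lower quotas: Ashgrove 6, Claybrook 1, Stonebridge 4, Oakdale 2 (sum 13, leaving 2 seats).
Remainders in descending order: Stonebridge 0.7164, Claybrook 0.5363, Oakdale 0.4455, Ashgrove 0.3018.
The surplus seats go to Stonebridge, Claybrook.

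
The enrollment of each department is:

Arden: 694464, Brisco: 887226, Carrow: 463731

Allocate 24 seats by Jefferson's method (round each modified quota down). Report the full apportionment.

Standard divisor 2045421/24 ≈ 85225.875; standard quotas: Arden 8.149, Brisco 10.410, Carrow 5.441.
Rounding down gives 8, 10, 5 = 23 seats, so the divisor must be adjusted.
With modified divisor 79000: modified quotas Arden 8.791, Brisco 11.231, Carrow 5.870.
Rounding down: Arden 8, Brisco 11, Carrow 5 (total 24).

Arden: 8, Brisco: 11, Carrow: 5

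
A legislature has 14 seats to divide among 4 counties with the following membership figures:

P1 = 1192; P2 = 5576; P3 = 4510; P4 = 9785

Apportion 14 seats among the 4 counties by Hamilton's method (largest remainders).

The standard divisor is 21063/14 ≈ 1504.5.
Standard quotas: P1 0.7923, P2 3.7062, P3 2.9977, P4 6.5038.
Lower quotas: P1 0, P2 3, P3 2, P4 6 (sum 11, leaving 3 seats).
Remainders in descending order: P3 0.9977, P1 0.7923, P2 0.7062, P4 0.5038.
Largest remainders: P3, P1, P2 receive the extra seats.

P1: 1, P2: 4, P3: 3, P4: 6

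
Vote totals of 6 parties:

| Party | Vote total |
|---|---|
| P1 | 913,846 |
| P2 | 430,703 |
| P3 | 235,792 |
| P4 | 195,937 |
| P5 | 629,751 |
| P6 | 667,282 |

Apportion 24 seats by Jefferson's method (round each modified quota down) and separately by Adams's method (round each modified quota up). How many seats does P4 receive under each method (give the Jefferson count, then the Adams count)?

Jefferson: P1 8, P2 3, P3 2, P4 1, P5 5, P6 5.
Adams: P1 7, P2 3, P3 2, P4 2, P5 5, P6 5.
P4 gets 1 under Jefferson and 2 under Adams.

1 and 2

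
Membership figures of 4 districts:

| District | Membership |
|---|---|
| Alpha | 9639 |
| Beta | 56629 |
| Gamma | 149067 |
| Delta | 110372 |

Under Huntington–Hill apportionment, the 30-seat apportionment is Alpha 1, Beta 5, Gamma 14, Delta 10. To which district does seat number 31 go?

Delta

Priority for the next seat is population ÷ (√(s·(s+1))).
Priorities: Alpha 6815.802, Beta 10338.994, Gamma 10286.600, Delta 10523.557.
Highest priority: Delta.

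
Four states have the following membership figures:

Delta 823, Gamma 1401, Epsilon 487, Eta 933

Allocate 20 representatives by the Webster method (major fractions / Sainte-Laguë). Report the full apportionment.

Standard divisor 3644/20 ≈ 182.2; standard quotas: Delta 4.517, Gamma 7.689, Epsilon 2.673, Eta 5.121.
Rounding to the nearest integer gives 5, 8, 3, 5 = 21 seats, so the divisor must be adjusted.
With modified divisor 185: modified quotas Delta 4.449, Gamma 7.573, Epsilon 2.632, Eta 5.043.
Rounding to the nearest integer: Delta 4, Gamma 8, Epsilon 3, Eta 5 (total 20).

Delta 4, Gamma 8, Epsilon 3, Eta 5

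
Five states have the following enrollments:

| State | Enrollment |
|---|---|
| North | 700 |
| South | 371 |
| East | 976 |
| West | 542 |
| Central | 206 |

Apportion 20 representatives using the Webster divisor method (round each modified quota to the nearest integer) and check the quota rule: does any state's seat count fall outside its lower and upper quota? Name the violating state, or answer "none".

none

Standard quotas: North 5.009, South 2.655, East 6.984, West 3.878, Central 1.474.
Webster allocation: North 5, South 3, East 7, West 4, Central 1.
Every allocation lies between the lower and upper quota.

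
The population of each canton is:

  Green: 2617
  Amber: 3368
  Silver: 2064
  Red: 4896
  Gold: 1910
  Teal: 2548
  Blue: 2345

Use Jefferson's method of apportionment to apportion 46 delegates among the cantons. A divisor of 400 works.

Green: 6, Amber: 8, Silver: 5, Red: 12, Gold: 4, Teal: 6, Blue: 5

With modified divisor 400: modified quotas Green 6.543, Amber 8.420, Silver 5.160, Red 12.240, Gold 4.775, Teal 6.370, Blue 5.862.
Rounding down: Green 6, Amber 8, Silver 5, Red 12, Gold 4, Teal 6, Blue 5 (total 46).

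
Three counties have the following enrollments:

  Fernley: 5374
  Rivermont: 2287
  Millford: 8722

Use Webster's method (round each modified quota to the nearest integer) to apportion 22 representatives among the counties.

Fernley 7, Rivermont 3, Millford 12

Standard divisor 16383/22 ≈ 744.682; standard quotas: Fernley 7.217, Rivermont 3.071, Millford 11.712.
Rounding to the nearest integer gives Fernley 7, Rivermont 3, Millford 12 — total 22, matching the house size, so no adjustment is needed.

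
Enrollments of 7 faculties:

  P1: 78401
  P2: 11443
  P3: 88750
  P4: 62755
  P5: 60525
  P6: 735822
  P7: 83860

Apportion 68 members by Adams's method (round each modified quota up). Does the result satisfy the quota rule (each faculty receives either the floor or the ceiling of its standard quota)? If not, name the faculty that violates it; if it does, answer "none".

P6

Standard quotas: P1 4.753, P2 0.694, P3 5.381, P4 3.805, P5 3.670, P6 44.613, P7 5.084.
Adams allocation: P1 5, P2 1, P3 6, P4 4, P5 4, P6 43, P7 5.
P6 has quota 44.613 (lower 44, upper 45) but receives 43 — outside the quota interval.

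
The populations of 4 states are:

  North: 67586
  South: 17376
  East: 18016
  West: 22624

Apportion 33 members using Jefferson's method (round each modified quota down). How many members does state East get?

Standard divisor 125602/33 ≈ 3806.121; standard quotas: North 17.757, South 4.565, East 4.733, West 5.944.
Rounding down gives 17, 4, 4, 5 = 30 seats, so the divisor must be adjusted.
With modified divisor 3580: modified quotas North 18.879, South 4.854, East 5.032, West 6.320.
Rounding down: North 18, South 4, East 5, West 6 (total 33).
East receives 5.

5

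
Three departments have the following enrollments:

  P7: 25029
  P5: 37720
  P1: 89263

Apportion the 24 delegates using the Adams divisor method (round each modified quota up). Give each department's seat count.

Standard divisor 152012/24 ≈ 6333.833; standard quotas: P7 3.952, P5 5.955, P1 14.093.
Rounding up gives 4, 6, 15 = 25 seats, so the divisor must be adjusted.
With modified divisor 6600: modified quotas P7 3.792, P5 5.715, P1 13.525.
Rounding up: P7 4, P5 6, P1 14 (total 24).

P7 4; P5 6; P1 14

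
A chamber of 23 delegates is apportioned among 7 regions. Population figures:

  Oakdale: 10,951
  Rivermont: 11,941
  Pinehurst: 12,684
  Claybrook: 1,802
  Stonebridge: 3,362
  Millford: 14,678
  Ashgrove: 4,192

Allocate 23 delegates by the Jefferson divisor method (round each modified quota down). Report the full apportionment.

Oakdale: 5; Rivermont: 5; Pinehurst: 5; Claybrook: 0; Stonebridge: 1; Millford: 6; Ashgrove: 1

Standard divisor 59610/23 ≈ 2591.739; standard quotas: Oakdale 4.225, Rivermont 4.607, Pinehurst 4.894, Claybrook 0.695, Stonebridge 1.297, Millford 5.663, Ashgrove 1.617.
Rounding down gives 4, 4, 4, 0, 1, 5, 1 = 19 seats, so the divisor must be adjusted.
With modified divisor 2150: modified quotas Oakdale 5.093, Rivermont 5.554, Pinehurst 5.900, Claybrook 0.838, Stonebridge 1.564, Millford 6.827, Ashgrove 1.950.
Rounding down: Oakdale 5, Rivermont 5, Pinehurst 5, Claybrook 0, Stonebridge 1, Millford 6, Ashgrove 1 (total 23).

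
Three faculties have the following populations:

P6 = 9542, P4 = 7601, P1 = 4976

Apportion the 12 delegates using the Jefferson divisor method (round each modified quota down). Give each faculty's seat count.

Standard divisor 22119/12 ≈ 1843.25; standard quotas: P6 5.177, P4 4.124, P1 2.700.
Rounding down gives 5, 4, 2 = 11 seats, so the divisor must be adjusted.
With modified divisor 1600: modified quotas P6 5.964, P4 4.751, P1 3.110.
Rounding down: P6 5, P4 4, P1 3 (total 12).

P6: 5, P4: 4, P1: 3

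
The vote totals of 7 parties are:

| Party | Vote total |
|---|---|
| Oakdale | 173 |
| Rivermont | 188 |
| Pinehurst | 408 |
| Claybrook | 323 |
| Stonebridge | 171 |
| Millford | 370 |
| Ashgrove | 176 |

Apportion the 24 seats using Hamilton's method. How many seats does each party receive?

The standard divisor is 1809/24 ≈ 75.375.
Standard quotas: Oakdale 2.295, Rivermont 2.494, Pinehurst 5.413, Claybrook 4.285, Stonebridge 2.269, Millford 4.909, Ashgrove 2.335.
Lower quotas: Oakdale 2, Rivermont 2, Pinehurst 5, Claybrook 4, Stonebridge 2, Millford 4, Ashgrove 2 (sum 21, leaving 3 seats).
Remainders in descending order: Millford 0.909, Rivermont 0.494, Pinehurst 0.413, Ashgrove 0.335, Oakdale 0.295, Claybrook 0.285, Stonebridge 0.269.
The surplus seats go to Millford, Rivermont, Pinehurst.

Oakdale 2, Rivermont 3, Pinehurst 6, Claybrook 4, Stonebridge 2, Millford 5, Ashgrove 2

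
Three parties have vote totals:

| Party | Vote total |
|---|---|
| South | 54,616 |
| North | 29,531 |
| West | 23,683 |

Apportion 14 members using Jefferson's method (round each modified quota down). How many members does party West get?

Standard divisor 107830/14 ≈ 7702.143; standard quotas: South 7.091, North 3.834, West 3.075.
Rounding down gives 7, 3, 3 = 13 seats, so the divisor must be adjusted.
With modified divisor 7100: modified quotas South 7.692, North 4.159, West 3.336.
Rounding down: South 7, North 4, West 3 (total 14).
West receives 3.

3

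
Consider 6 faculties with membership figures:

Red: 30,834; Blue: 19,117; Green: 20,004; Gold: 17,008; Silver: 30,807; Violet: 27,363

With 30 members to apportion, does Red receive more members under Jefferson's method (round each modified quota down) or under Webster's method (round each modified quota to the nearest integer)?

Jefferson: Red 7, Blue 4, Green 4, Gold 3, Silver 6, Violet 6.
Webster: Red 6, Blue 4, Green 4, Gold 4, Silver 6, Violet 6.
Red gets 7 under Jefferson and 6 under Webster.

Jefferson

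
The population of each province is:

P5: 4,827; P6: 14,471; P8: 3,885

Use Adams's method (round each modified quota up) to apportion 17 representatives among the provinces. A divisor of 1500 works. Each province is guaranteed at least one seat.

P5=4, P6=10, P8=3

With modified divisor 1500: modified quotas P5 3.218, P6 9.647, P8 2.590.
Rounding up: P5 4, P6 10, P8 3 (total 17).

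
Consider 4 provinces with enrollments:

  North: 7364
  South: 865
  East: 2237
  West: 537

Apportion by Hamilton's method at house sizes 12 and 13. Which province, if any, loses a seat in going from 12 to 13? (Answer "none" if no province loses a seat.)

At 12 seats: North 8, South 1, East 2, West 1.
At 13 seats: North 9, South 1, East 3, West 0.
West drops from 1 to 0.

West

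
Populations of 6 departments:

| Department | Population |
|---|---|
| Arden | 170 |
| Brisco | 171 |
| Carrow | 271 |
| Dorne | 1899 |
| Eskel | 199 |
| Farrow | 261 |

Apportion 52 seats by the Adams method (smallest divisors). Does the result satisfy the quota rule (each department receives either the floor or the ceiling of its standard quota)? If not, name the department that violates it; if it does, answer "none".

Dorne

Standard quotas: Arden 2.975, Brisco 2.993, Carrow 4.743, Dorne 33.237, Eskel 3.483, Farrow 4.568.
Adams allocation: Arden 3, Brisco 3, Carrow 5, Dorne 32, Eskel 4, Farrow 5.
Dorne has quota 33.237 (lower 33, upper 34) but receives 32 — outside the quota interval.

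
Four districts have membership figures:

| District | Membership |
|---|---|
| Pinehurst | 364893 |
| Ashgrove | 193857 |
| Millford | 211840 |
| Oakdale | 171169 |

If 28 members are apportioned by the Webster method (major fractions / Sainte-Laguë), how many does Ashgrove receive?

6

Standard divisor 941759/28 ≈ 33634.25; standard quotas: Pinehurst 10.849, Ashgrove 5.764, Millford 6.298, Oakdale 5.089.
Rounding to the nearest integer gives Pinehurst 11, Ashgrove 6, Millford 6, Oakdale 5 — total 28, matching the house size, so no adjustment is needed.
Ashgrove receives 6.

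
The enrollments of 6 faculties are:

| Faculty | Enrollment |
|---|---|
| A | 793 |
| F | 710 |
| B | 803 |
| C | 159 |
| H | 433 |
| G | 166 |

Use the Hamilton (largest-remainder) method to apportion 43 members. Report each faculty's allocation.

Standard divisor: 3064 ÷ 43 ≈ 71.256.
Standard quotas: A 11.129, F 9.964, B 11.269, C 2.231, H 6.077, G 2.330.
Lower quotas: A 11, F 9, B 11, C 2, H 6, G 2 (sum 41, leaving 2 seats).
Remainders in descending order: F 0.964, G 0.330, B 0.269, C 0.231, A 0.129, H 0.077.
Largest remainders: F, G receive the extra seats.

A: 11, F: 10, B: 11, C: 2, H: 6, G: 3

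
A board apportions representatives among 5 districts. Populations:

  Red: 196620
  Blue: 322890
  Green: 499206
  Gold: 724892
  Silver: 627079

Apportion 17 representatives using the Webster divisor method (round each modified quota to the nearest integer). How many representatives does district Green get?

Standard divisor 2370687/17 ≈ 139452.176; standard quotas: Red 1.410, Blue 2.315, Green 3.580, Gold 5.198, Silver 4.497.
Rounding to the nearest integer gives 1, 2, 4, 5, 4 = 16 seats, so the divisor must be adjusted.
With modified divisor 135600: modified quotas Red 1.450, Blue 2.381, Green 3.681, Gold 5.346, Silver 4.624.
Rounding to the nearest integer: Red 1, Blue 2, Green 4, Gold 5, Silver 5 (total 17).
Green receives 4.

4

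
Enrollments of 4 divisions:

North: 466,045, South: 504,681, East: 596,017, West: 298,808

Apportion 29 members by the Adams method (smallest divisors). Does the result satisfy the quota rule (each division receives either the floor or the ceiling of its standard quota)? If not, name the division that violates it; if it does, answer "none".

Standard quotas: North 7.245, South 7.845, East 9.265, West 4.645.
Adams allocation: North 7, South 8, East 9, West 5.
Every allocation lies between the lower and upper quota.

none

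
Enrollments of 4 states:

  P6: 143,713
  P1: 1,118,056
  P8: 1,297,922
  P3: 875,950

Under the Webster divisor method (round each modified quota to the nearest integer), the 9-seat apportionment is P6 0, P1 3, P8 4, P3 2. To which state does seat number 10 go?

P3

Priority for the next seat is population ÷ (current seats + 0.5).
Priorities: P6 287426.000, P1 319444.571, P8 288427.111, P3 350380.000.
Highest priority: P3.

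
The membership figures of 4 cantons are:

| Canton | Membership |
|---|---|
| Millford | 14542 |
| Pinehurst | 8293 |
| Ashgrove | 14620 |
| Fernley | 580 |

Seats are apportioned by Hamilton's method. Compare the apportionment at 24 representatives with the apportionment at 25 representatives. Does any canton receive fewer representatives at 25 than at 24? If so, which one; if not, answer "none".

Fernley

At 24 seats: Millford 9, Pinehurst 5, Ashgrove 9, Fernley 1.
At 25 seats: Millford 10, Pinehurst 5, Ashgrove 10, Fernley 0.
Fernley drops from 1 to 0.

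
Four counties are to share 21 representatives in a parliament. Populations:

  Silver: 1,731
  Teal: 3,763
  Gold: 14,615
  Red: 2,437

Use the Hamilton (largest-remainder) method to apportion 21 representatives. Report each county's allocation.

Total 22546; standard divisor 22546/21 ≈ 1073.619.
Standard quotas: Silver 1.6123, Teal 3.5050, Gold 13.6128, Red 2.2699.
Lower quotas: Silver 1, Teal 3, Gold 13, Red 2 (sum 19, leaving 2 seats).
Remainders in descending order: Gold 0.6128, Silver 0.6123, Teal 0.5050, Red 0.2699.
Largest remainders: Gold, Silver receive the extra seats.

Silver 2, Teal 3, Gold 14, Red 2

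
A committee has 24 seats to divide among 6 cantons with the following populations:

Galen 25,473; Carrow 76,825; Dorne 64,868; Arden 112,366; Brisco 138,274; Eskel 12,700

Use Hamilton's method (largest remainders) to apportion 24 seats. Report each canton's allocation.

Galen: 1, Carrow: 4, Dorne: 4, Arden: 6, Brisco: 8, Eskel: 1

Total 430506; standard divisor 430506/24 ≈ 17937.75.
Standard quotas: Galen 1.4201, Carrow 4.2829, Dorne 3.6163, Arden 6.2642, Brisco 7.7085, Eskel 0.7080.
Lower quotas: Galen 1, Carrow 4, Dorne 3, Arden 6, Brisco 7, Eskel 0 (sum 21, leaving 3 seats).
Remainders in descending order: Brisco 0.7085, Eskel 0.7080, Dorne 0.6163, Galen 0.4201, Carrow 0.2829, Arden 0.2642.
The surplus seats go to Brisco, Eskel, Dorne.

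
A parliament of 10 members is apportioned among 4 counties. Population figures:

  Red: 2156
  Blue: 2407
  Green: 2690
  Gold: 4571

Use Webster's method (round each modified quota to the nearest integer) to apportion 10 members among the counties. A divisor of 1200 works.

Red 2; Blue 2; Green 2; Gold 4

With modified divisor 1200: modified quotas Red 1.797, Blue 2.006, Green 2.242, Gold 3.809.
Rounding to the nearest integer: Red 2, Blue 2, Green 2, Gold 4 (total 10).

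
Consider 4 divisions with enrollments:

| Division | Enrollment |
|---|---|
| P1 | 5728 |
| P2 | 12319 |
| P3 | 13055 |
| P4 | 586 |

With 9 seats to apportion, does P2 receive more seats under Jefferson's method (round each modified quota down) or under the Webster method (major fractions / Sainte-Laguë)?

Jefferson: P1 1, P2 4, P3 4, P4 0.
Webster: P1 2, P2 3, P3 4, P4 0.
P2 gets 4 under Jefferson and 3 under Webster.

Jefferson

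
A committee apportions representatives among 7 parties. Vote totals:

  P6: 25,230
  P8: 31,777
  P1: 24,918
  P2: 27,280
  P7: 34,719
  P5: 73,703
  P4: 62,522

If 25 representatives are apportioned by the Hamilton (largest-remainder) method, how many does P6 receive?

The standard divisor is 280149/25 ≈ 11205.96.
Standard quotas: P6 2.2515, P8 2.8357, P1 2.2236, P2 2.4344, P7 3.0983, P5 6.5771, P4 5.5794.
Lower quotas: P6 2, P8 2, P1 2, P2 2, P7 3, P5 6, P4 5 (sum 22, leaving 3 seats).
Remainders in descending order: P8 0.8357, P4 0.5794, P5 0.5771, P2 0.4344, P6 0.2515, P1 0.2236, P7 0.0983.
The surplus seats go to P8, P4, P5.
P6 receives 2.

2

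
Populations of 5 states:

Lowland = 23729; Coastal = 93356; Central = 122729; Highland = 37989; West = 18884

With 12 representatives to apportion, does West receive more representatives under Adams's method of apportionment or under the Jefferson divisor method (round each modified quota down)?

Adams: Lowland 1, Coastal 4, Central 4, Highland 2, West 1.
Jefferson: Lowland 1, Coastal 4, Central 6, Highland 1, West 0.
West gets 1 under Adams and 0 under Jefferson.

Adams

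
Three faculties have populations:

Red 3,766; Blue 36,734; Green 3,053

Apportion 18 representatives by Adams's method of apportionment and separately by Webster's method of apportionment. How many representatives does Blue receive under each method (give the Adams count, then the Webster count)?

Adams: Red 2, Blue 14, Green 2.
Webster: Red 2, Blue 15, Green 1.
Blue gets 14 under Adams and 15 under Webster.

14 and 15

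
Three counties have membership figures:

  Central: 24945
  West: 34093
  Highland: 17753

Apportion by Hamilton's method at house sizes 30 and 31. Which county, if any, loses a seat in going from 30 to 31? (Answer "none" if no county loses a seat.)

none

At 30 seats: Central 10, West 13, Highland 7.
At 31 seats: Central 10, West 14, Highland 7.
No county's allocation decreased.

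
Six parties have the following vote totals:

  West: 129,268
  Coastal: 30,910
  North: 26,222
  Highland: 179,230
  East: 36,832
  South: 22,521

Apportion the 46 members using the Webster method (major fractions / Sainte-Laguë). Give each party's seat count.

Standard divisor 424983/46 ≈ 9238.761; standard quotas: West 13.992, Coastal 3.346, North 2.838, Highland 19.400, East 3.987, South 2.438.
Rounding to the nearest integer gives 14, 3, 3, 19, 4, 2 = 45 seats, so the divisor must be adjusted.
With modified divisor 9100: modified quotas West 14.205, Coastal 3.397, North 2.882, Highland 19.696, East 4.047, South 2.475.
Rounding to the nearest integer: West 14, Coastal 3, North 3, Highland 20, East 4, South 2 (total 46).

West 14, Coastal 3, North 3, Highland 20, East 4, South 2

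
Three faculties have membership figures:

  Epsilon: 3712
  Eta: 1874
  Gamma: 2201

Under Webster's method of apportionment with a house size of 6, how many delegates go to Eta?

1

Standard divisor 7787/6 ≈ 1297.833; standard quotas: Epsilon 2.860, Eta 1.444, Gamma 1.696.
Rounding to the nearest integer gives Epsilon 3, Eta 1, Gamma 2 — total 6, matching the house size, so no adjustment is needed.
Eta receives 1.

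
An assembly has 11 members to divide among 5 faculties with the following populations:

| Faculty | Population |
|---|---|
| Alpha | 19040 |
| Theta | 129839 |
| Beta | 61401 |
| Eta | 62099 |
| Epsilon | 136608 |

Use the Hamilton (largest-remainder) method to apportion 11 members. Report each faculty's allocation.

Alpha 0, Theta 3, Beta 2, Eta 2, Epsilon 4

Standard divisor: 408987 ÷ 11 ≈ 37180.636.
Standard quotas: Alpha 0.5121, Theta 3.4921, Beta 1.6514, Eta 1.6702, Epsilon 3.6742.
Lower quotas: Alpha 0, Theta 3, Beta 1, Eta 1, Epsilon 3 (sum 8, leaving 3 seats).
Remainders in descending order: Epsilon 0.6742, Eta 0.6702, Beta 0.6514, Alpha 0.5121, Theta 0.4921.
Largest remainders: Epsilon, Eta, Beta receive the extra seats.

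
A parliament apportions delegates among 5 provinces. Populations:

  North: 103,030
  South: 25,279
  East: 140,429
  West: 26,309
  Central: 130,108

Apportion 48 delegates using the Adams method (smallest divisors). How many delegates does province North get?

12

Standard divisor 425155/48 ≈ 8857.396; standard quotas: North 11.632, South 2.854, East 15.854, West 2.970, Central 14.689.
Rounding up gives 12, 3, 16, 3, 15 = 49 seats, so the divisor must be adjusted.
With modified divisor 9330: modified quotas North 11.043, South 2.709, East 15.051, West 2.820, Central 13.945.
Rounding up: North 12, South 3, East 16, West 3, Central 14 (total 48).
North receives 12.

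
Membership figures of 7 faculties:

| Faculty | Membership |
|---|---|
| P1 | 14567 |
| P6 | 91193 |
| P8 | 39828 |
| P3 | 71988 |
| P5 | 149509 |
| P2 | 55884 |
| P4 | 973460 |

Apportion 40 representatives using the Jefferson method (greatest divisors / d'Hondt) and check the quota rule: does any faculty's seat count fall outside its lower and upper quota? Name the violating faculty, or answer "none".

Standard quotas: P1 0.417, P6 2.612, P8 1.141, P3 2.062, P5 4.283, P2 1.601, P4 27.884.
Jefferson allocation: P1 0, P6 2, P8 1, P3 2, P5 4, P2 1, P4 30.
P4 has quota 27.884 (lower 27, upper 28) but receives 30 — outside the quota interval.

P4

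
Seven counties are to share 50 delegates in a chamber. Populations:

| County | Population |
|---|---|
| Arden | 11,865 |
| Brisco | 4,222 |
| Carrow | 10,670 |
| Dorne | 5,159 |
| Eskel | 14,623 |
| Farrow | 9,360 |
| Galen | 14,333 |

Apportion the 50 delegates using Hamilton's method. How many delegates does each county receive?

The standard divisor is 70232/50 ≈ 1404.64.
Standard quotas: Arden 8.4470, Brisco 3.0058, Carrow 7.5963, Dorne 3.6728, Eskel 10.4105, Farrow 6.6636, Galen 10.2040.
Lower quotas: Arden 8, Brisco 3, Carrow 7, Dorne 3, Eskel 10, Farrow 6, Galen 10 (sum 47, leaving 3 seats).
Remainders in descending order: Dorne 0.6728, Farrow 0.6636, Carrow 0.5963, Arden 0.4470, Eskel 0.4105, Galen 0.2040, Brisco 0.0058.
The surplus seats go to Dorne, Farrow, Carrow.

Arden: 8, Brisco: 3, Carrow: 8, Dorne: 4, Eskel: 10, Farrow: 7, Galen: 10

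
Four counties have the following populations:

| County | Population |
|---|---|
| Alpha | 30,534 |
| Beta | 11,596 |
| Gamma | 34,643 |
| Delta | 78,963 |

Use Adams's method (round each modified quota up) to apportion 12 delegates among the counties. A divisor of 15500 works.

Alpha 2; Beta 1; Gamma 3; Delta 6

With modified divisor 15500: modified quotas Alpha 1.970, Beta 0.748, Gamma 2.235, Delta 5.094.
Rounding up: Alpha 2, Beta 1, Gamma 3, Delta 6 (total 12).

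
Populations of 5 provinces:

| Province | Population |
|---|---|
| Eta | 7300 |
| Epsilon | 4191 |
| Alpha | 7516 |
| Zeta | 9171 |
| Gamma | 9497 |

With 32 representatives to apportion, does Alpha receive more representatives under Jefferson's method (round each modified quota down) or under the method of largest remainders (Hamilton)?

Jefferson: Eta 6, Epsilon 3, Alpha 7, Zeta 8, Gamma 8.
Hamilton: Eta 6, Epsilon 4, Alpha 6, Zeta 8, Gamma 8.
Alpha gets 7 under Jefferson and 6 under Hamilton.

Jefferson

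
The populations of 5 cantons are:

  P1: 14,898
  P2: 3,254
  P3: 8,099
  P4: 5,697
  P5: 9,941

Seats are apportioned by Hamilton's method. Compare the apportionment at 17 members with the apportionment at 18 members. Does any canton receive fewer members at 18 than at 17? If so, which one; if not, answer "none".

P2

At 17 seats: P1 6, P2 2, P3 3, P4 2, P5 4.
At 18 seats: P1 6, P2 1, P3 4, P4 3, P5 4.
P2 drops from 2 to 1.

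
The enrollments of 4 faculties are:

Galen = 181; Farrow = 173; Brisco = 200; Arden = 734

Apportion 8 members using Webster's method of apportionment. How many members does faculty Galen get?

Standard divisor 1288/8 ≈ 161; standard quotas: Galen 1.124, Farrow 1.075, Brisco 1.242, Arden 4.559.
Rounding to the nearest integer gives Galen 1, Farrow 1, Brisco 1, Arden 5 — total 8, matching the house size, so no adjustment is needed.
Galen receives 1.

1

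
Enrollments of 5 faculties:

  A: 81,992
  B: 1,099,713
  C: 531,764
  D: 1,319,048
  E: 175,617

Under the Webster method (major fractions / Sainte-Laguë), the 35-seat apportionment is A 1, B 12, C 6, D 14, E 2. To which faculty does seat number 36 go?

Priority for the next seat is population ÷ (current seats + 0.5).
Priorities: A 54661.333, B 87977.040, C 81809.846, D 90968.828, E 70246.800.
Highest priority: D.

D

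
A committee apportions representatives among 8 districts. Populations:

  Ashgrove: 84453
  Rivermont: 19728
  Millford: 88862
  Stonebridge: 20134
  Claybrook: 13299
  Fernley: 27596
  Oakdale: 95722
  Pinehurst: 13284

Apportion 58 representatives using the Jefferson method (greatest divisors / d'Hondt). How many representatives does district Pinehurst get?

2

Standard divisor 363078/58 ≈ 6259.966; standard quotas: Ashgrove 13.491, Rivermont 3.151, Millford 14.195, Stonebridge 3.216, Claybrook 2.124, Fernley 4.408, Oakdale 15.291, Pinehurst 2.122.
Rounding down gives 13, 3, 14, 3, 2, 4, 15, 2 = 56 seats, so the divisor must be adjusted.
With modified divisor 5950: modified quotas Ashgrove 14.194, Rivermont 3.316, Millford 14.935, Stonebridge 3.384, Claybrook 2.235, Fernley 4.638, Oakdale 16.088, Pinehurst 2.233.
Rounding down: Ashgrove 14, Rivermont 3, Millford 14, Stonebridge 3, Claybrook 2, Fernley 4, Oakdale 16, Pinehurst 2 (total 58).
Pinehurst receives 2.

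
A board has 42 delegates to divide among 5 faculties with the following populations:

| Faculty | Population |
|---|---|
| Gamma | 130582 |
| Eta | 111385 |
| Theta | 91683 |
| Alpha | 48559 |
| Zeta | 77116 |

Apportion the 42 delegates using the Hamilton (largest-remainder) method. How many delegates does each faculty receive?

Gamma=12; Eta=10; Theta=8; Alpha=5; Zeta=7

The standard divisor is 459325/42 ≈ 10936.31.
Standard quotas: Gamma 11.9402, Eta 10.1849, Theta 8.3834, Alpha 4.4402, Zeta 7.0514.
Lower quotas: Gamma 11, Eta 10, Theta 8, Alpha 4, Zeta 7 (sum 40, leaving 2 seats).
Remainders in descending order: Gamma 0.9402, Alpha 0.4402, Theta 0.3834, Eta 0.1849, Zeta 0.0514.
Largest remainders: Gamma, Alpha receive the extra seats.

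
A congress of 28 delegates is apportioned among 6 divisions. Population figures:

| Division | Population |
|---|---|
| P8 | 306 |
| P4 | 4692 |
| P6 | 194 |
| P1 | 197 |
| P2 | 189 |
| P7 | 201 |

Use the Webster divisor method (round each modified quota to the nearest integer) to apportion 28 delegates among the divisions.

P8=1, P4=23, P6=1, P1=1, P2=1, P7=1

Standard divisor 5779/28 ≈ 206.393; standard quotas: P8 1.483, P4 22.733, P6 0.940, P1 0.954, P2 0.916, P7 0.974.
Rounding to the nearest integer gives P8 1, P4 23, P6 1, P1 1, P2 1, P7 1 — total 28, matching the house size, so no adjustment is needed.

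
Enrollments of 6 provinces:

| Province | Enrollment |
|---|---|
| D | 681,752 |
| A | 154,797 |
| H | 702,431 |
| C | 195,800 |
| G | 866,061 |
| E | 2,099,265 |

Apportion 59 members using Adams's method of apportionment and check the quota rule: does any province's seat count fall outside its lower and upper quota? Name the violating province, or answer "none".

E

Standard quotas: D 8.558, A 1.943, H 8.818, C 2.458, G 10.872, E 26.352.
Adams allocation: D 9, A 2, H 9, C 3, G 11, E 25.
E has quota 26.352 (lower 26, upper 27) but receives 25 — outside the quota interval.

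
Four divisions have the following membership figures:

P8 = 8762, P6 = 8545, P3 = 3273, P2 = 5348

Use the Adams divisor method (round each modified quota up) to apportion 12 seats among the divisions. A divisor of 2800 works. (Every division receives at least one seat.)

With modified divisor 2800: modified quotas P8 3.129, P6 3.052, P3 1.169, P2 1.910.
Rounding up: P8 4, P6 4, P3 2, P2 2 (total 12).

P8 4, P6 4, P3 2, P2 2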